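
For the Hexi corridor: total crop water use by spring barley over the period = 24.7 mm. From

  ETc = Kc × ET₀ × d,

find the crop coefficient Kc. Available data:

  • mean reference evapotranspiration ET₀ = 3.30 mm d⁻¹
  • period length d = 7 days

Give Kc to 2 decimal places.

ETc = Kc × ET₀ × d  ⇒  Kc = ETc / (ET₀ × d)
Kc = 24.7 / (3.30 × 7) = 24.7 / 23.10 = 1.0693

1.07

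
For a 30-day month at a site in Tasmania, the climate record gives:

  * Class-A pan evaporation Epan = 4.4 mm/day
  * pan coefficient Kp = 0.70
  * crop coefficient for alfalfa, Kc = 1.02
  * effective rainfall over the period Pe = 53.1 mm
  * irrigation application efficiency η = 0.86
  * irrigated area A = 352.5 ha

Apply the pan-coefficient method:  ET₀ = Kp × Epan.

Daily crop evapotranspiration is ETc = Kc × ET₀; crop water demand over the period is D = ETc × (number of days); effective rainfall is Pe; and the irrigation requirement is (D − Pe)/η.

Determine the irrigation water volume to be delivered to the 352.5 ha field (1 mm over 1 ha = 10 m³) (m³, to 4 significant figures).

ET₀ = 0.70 × 4.4 = 3.0800 mm/d
ETc = Kc × ET₀ = 1.02 × 3.0800 = 3.1416 mm/d
Crop demand D = ETc × 30 d = 3.1416 × 30 = 94.248 mm
D − Pe = 94.248 − 53.1 = 41.148 mm
Gross irrigation = 41.148 / 0.86 = 47.847 mm
Volume = 47.847 mm × 352.5 ha × 10 = 168660.7 m³

168700 m³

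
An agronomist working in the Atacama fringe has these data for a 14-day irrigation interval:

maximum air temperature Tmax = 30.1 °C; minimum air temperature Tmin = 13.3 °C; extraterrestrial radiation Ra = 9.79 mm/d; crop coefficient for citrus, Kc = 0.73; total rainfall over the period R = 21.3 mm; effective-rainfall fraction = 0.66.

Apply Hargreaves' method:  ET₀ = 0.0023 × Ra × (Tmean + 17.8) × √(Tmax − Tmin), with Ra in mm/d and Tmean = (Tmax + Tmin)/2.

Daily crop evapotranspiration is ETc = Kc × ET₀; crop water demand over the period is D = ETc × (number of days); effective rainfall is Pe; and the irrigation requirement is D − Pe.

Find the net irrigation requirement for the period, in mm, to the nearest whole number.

23 mm

Tmean = (30.1 + 13.3)/2 = 21.70 °C
ET₀ = 0.0023 × 9.79 × (21.70 + 17.8) × √16.8 = 0.0023 × 9.79 × 39.50 × 4.0988 = 3.6456 mm/d
ETc = Kc × ET₀ = 0.73 × 3.6456 = 2.6613 mm/d
Crop demand D = ETc × 14 d = 2.6613 × 14 = 37.258 mm
Pe = 0.66 × 21.3 = 14.058 mm
D − Pe = 37.258 − 14.058 = 23.200 mm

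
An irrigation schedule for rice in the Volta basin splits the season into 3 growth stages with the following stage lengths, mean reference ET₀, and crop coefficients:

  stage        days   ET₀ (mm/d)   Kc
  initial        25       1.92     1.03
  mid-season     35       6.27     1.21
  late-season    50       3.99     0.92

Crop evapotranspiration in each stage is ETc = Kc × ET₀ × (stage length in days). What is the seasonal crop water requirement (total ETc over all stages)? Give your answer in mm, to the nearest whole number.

initial: 1.03 × 1.92 × 25 = 49.44 mm
mid-season: 1.21 × 6.27 × 35 = 265.53 mm
late-season: 0.92 × 3.99 × 50 = 183.54 mm
Seasonal total = 498.51 mm

499 mm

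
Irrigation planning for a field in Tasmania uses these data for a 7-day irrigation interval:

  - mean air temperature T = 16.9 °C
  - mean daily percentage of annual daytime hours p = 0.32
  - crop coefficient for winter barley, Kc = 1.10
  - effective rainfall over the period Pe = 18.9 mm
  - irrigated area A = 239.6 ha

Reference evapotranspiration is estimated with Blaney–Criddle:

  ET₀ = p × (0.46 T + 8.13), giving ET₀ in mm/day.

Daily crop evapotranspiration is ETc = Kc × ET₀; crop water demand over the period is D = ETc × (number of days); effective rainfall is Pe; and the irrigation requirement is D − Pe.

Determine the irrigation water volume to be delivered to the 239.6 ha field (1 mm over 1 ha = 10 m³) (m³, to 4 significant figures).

ET₀ = 0.32 × (0.46 × 16.9 + 8.13) = 0.32 × 15.904 = 5.0893 mm/d
ETc = Kc × ET₀ = 1.10 × 5.0893 = 5.5982 mm/d
Crop demand D = ETc × 7 d = 5.5982 × 7 = 39.187 mm
D − Pe = 39.187 − 18.9 = 20.287 mm
Volume = 20.287 mm × 239.6 ha × 10 = 48607.7 m³

48610 m³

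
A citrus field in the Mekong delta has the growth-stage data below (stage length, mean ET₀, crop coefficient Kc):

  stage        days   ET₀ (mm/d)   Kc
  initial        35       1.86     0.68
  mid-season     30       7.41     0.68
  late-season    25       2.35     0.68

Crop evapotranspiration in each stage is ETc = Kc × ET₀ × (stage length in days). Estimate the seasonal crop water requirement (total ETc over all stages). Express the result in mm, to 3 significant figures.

initial: 0.68 × 1.86 × 35 = 44.27 mm
mid-season: 0.68 × 7.41 × 30 = 151.16 mm
late-season: 0.68 × 2.35 × 25 = 39.95 mm
Seasonal total = 235.38 mm

235 mm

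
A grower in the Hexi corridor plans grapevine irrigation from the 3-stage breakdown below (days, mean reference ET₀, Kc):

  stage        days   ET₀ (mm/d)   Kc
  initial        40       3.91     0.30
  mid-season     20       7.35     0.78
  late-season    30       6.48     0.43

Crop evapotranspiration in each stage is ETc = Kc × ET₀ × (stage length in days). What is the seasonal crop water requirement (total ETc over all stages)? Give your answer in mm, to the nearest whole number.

initial: 0.30 × 3.91 × 40 = 46.92 mm
mid-season: 0.78 × 7.35 × 20 = 114.66 mm
late-season: 0.43 × 6.48 × 30 = 83.59 mm
Seasonal total = 245.17 mm

245 mm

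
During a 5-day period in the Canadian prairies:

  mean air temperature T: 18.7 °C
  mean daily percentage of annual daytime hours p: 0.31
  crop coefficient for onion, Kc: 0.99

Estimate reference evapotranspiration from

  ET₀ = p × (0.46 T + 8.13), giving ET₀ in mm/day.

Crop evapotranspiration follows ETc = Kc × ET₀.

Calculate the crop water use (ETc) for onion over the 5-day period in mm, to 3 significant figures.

25.7 mm

ET₀ = 0.31 × (0.46 × 18.7 + 8.13) = 0.31 × 16.732 = 5.1869 mm/d
ETc = Kc × ET₀ = 0.99 × 5.1869 = 5.1350 mm/d
Over 5 days: 5.1350 × 5 = 25.675 mm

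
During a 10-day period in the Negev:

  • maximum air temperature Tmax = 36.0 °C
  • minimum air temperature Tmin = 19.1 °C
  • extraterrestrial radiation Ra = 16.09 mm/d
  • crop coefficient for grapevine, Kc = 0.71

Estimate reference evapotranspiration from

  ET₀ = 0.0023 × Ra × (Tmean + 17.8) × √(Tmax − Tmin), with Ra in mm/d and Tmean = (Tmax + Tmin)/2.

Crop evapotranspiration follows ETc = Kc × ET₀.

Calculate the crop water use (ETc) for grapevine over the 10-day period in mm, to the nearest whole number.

Tmean = (36.0 + 19.1)/2 = 27.55 °C
ET₀ = 0.0023 × 16.09 × (27.55 + 17.8) × √16.9 = 0.0023 × 16.09 × 45.35 × 4.1110 = 6.8994 mm/d
ETc = Kc × ET₀ = 0.71 × 6.8994 = 4.8986 mm/d
Over 10 days: 4.8986 × 10 = 48.986 mm

49 mm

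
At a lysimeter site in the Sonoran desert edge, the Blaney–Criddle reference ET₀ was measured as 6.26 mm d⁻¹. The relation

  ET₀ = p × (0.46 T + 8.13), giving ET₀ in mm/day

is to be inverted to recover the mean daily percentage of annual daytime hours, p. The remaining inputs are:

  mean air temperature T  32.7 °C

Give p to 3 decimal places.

p = ET₀ / (0.46 T + 8.13) = 6.26 / (0.46 × 32.7 + 8.13) = 6.26 / 23.172 = 0.2702

0.270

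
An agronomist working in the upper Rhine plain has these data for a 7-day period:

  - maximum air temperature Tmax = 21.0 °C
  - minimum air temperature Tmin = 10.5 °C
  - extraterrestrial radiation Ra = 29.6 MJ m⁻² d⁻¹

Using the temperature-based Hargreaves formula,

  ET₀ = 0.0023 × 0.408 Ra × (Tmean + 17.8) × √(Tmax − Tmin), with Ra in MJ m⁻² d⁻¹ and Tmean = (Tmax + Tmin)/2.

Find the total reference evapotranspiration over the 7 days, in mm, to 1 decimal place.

21.1 mm

Tmean = (21.0 + 10.5)/2 = 15.75 °C
0.408 Ra = 0.408 × 29.6 = 12.0768 mm/d equivalent
ET₀ = 0.0023 × 12.0768 × (15.75 + 17.8) × √10.5 = 0.0023 × 12.0768 × 33.55 × 3.2404 = 3.0197 mm/d
Over 7 days: 3.0197 × 7 = 21.138 mm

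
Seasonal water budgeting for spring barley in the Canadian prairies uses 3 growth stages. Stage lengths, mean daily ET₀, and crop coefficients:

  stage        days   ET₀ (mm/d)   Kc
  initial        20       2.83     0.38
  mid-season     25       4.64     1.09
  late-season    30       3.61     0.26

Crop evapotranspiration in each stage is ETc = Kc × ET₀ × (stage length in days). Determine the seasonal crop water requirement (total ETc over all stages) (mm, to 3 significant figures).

176 mm

initial: 0.38 × 2.83 × 20 = 21.51 mm
mid-season: 1.09 × 4.64 × 25 = 126.44 mm
late-season: 0.26 × 3.61 × 30 = 28.16 mm
Seasonal total = 176.11 mm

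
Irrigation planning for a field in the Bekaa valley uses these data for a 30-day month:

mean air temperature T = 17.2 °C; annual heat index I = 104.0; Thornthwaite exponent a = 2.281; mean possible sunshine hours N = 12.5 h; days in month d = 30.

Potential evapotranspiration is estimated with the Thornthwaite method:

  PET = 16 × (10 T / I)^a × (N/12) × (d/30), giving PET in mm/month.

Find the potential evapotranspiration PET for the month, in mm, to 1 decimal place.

52.5 mm

10T/I = 10 × 17.2 / 104.0 = 1.6538
(10T/I)^a = 1.6538^2.281 = 3.1504
Uncorrected PET = 16 × 3.1504 = 50.406 mm
Correction = (N/12)(d/30) = (12.5/12)(30/30) = 1.0417
PET = 50.406 × 1.0417 = 52.508 mm/month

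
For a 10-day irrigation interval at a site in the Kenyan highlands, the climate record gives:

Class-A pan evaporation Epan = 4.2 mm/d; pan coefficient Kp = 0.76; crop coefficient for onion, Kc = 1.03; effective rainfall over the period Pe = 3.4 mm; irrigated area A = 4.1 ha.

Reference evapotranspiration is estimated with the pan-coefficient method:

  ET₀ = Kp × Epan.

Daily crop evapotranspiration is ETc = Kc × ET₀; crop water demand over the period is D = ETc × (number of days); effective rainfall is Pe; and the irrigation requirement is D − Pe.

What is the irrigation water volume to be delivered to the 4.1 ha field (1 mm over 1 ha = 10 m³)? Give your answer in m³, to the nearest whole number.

1209 m³

ET₀ = 0.76 × 4.2 = 3.1920 mm/d
ETc = Kc × ET₀ = 1.03 × 3.1920 = 3.2878 mm/d
Crop demand D = ETc × 10 d = 3.2878 × 10 = 32.878 mm
D − Pe = 32.878 − 3.4 = 29.478 mm
Volume = 29.478 mm × 4.1 ha × 10 = 1208.6 m³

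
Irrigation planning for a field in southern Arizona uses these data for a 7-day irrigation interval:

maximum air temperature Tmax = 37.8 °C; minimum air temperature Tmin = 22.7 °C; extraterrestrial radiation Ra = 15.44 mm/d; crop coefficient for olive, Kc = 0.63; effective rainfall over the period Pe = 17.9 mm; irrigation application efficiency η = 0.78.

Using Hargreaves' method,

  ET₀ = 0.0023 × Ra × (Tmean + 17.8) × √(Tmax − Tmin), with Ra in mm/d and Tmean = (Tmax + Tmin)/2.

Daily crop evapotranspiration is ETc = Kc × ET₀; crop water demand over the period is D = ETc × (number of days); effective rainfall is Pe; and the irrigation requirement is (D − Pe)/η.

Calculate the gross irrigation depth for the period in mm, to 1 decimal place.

14.5 mm

Tmean = (37.8 + 22.7)/2 = 30.25 °C
ET₀ = 0.0023 × 15.44 × (30.25 + 17.8) × √15.1 = 0.0023 × 15.44 × 48.05 × 3.8859 = 6.6307 mm/d
ETc = Kc × ET₀ = 0.63 × 6.6307 = 4.1773 mm/d
Crop demand D = ETc × 7 d = 4.1773 × 7 = 29.241 mm
D − Pe = 29.241 − 17.9 = 11.341 mm
Gross irrigation = 11.341 / 0.78 = 14.540 mm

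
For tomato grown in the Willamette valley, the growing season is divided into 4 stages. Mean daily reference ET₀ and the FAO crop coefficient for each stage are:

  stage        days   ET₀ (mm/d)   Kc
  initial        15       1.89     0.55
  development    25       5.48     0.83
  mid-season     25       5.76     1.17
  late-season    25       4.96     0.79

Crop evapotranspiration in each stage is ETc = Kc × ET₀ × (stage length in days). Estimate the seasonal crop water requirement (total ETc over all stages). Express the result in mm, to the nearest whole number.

396 mm

initial: 0.55 × 1.89 × 15 = 15.59 mm
development: 0.83 × 5.48 × 25 = 113.71 mm
mid-season: 1.17 × 5.76 × 25 = 168.48 mm
late-season: 0.79 × 4.96 × 25 = 97.96 mm
Seasonal total = 395.74 mm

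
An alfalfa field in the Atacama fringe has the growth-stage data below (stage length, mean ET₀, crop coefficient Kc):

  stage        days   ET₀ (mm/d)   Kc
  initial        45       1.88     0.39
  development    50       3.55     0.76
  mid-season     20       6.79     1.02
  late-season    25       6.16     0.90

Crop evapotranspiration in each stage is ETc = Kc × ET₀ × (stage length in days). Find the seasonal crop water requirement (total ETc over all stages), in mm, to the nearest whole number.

initial: 0.39 × 1.88 × 45 = 32.99 mm
development: 0.76 × 3.55 × 50 = 134.90 mm
mid-season: 1.02 × 6.79 × 20 = 138.52 mm
late-season: 0.90 × 6.16 × 25 = 138.60 mm
Seasonal total = 445.01 mm

445 mm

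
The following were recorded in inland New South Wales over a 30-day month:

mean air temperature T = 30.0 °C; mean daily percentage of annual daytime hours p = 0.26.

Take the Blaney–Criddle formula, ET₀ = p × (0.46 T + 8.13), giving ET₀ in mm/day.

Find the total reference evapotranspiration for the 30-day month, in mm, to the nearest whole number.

ET₀ = 0.26 × (0.46 × 30.0 + 8.13) = 0.26 × 21.930 = 5.7018 mm/d
Monthly total = 5.7018 × 30 = 171.054 mm

171 mm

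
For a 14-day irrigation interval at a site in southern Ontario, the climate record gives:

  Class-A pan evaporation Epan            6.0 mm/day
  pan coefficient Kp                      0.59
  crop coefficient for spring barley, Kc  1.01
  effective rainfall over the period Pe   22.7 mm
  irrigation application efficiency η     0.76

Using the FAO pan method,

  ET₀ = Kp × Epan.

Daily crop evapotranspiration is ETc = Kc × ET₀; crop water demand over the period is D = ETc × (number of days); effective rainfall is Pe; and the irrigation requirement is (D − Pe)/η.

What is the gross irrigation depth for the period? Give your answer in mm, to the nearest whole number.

ET₀ = 0.59 × 6.0 = 3.5400 mm/d
ETc = Kc × ET₀ = 1.01 × 3.5400 = 3.5754 mm/d
Crop demand D = ETc × 14 d = 3.5754 × 14 = 50.056 mm
D − Pe = 50.056 − 22.7 = 27.356 mm
Gross irrigation = 27.356 / 0.76 = 35.995 mm

36 mm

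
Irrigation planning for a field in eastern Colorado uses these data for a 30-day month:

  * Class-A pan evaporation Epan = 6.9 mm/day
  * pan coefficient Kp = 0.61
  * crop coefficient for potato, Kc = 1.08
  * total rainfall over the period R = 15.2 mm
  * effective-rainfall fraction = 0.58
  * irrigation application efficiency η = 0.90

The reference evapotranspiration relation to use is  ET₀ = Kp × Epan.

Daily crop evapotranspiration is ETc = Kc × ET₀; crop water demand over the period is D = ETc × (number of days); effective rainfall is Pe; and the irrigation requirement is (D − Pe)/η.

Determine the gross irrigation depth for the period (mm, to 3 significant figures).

142 mm

ET₀ = 0.61 × 6.9 = 4.2090 mm/d
ETc = Kc × ET₀ = 1.08 × 4.2090 = 4.5457 mm/d
Crop demand D = ETc × 30 d = 4.5457 × 30 = 136.371 mm
Pe = 0.58 × 15.2 = 8.816 mm
D − Pe = 136.371 − 8.816 = 127.555 mm
Gross irrigation = 127.555 / 0.90 = 141.728 mm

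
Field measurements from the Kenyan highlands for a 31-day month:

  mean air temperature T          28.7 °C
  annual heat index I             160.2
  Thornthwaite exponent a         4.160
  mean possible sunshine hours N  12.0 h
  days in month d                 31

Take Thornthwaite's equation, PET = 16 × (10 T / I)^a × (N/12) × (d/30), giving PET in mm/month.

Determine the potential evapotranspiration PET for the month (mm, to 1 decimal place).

10T/I = 10 × 28.7 / 160.2 = 1.7915
(10T/I)^a = 1.7915^4.160 = 11.3079
Uncorrected PET = 16 × 11.3079 = 180.926 mm
Correction = (N/12)(d/30) = (12.0/12)(31/30) = 1.0333
PET = 180.926 × 1.0333 = 186.951 mm/month

187.0 mm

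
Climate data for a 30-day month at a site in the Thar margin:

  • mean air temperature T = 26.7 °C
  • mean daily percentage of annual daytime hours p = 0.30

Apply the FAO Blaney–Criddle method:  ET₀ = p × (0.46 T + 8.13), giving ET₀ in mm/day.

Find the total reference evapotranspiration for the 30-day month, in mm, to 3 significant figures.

184 mm

ET₀ = 0.30 × (0.46 × 26.7 + 8.13) = 0.30 × 20.412 = 6.1236 mm/d
Monthly total = 6.1236 × 30 = 183.708 mm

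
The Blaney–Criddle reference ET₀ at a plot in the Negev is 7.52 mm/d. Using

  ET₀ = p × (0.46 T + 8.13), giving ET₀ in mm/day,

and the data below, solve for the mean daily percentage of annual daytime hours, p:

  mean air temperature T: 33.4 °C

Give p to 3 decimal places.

p = ET₀ / (0.46 T + 8.13) = 7.52 / (0.46 × 33.4 + 8.13) = 7.52 / 23.494 = 0.3201

0.320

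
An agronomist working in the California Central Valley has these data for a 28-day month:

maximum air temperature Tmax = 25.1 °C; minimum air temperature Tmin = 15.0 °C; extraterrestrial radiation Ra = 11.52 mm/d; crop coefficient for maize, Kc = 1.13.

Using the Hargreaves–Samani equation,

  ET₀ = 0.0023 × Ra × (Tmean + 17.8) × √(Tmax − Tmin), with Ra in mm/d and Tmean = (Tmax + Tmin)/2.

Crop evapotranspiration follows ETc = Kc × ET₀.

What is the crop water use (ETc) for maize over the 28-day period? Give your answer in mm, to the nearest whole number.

101 mm

Tmean = (25.1 + 15.0)/2 = 20.05 °C
ET₀ = 0.0023 × 11.52 × (20.05 + 17.8) × √10.1 = 0.0023 × 11.52 × 37.85 × 3.1780 = 3.1871 mm/d
ETc = Kc × ET₀ = 1.13 × 3.1871 = 3.6014 mm/d
Over 28 days: 3.6014 × 28 = 100.839 mm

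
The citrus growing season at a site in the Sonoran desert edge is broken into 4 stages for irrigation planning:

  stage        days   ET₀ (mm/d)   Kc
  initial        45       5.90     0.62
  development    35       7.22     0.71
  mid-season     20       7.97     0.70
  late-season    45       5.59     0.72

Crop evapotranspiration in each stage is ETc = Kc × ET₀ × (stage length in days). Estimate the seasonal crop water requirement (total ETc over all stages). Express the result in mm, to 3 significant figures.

initial: 0.62 × 5.90 × 45 = 164.61 mm
development: 0.71 × 7.22 × 35 = 179.42 mm
mid-season: 0.70 × 7.97 × 20 = 111.58 mm
late-season: 0.72 × 5.59 × 45 = 181.12 mm
Seasonal total = 636.73 mm

637 mm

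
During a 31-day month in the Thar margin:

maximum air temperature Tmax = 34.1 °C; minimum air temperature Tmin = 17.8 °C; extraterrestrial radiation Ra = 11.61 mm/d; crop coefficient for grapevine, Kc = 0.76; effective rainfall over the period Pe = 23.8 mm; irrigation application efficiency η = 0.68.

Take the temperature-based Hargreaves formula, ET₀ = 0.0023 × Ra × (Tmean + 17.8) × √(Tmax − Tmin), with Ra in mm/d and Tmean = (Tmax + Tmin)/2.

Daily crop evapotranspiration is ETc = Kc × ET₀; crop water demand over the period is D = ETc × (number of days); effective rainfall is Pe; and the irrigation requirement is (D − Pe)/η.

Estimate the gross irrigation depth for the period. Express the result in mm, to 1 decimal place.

128.4 mm

Tmean = (34.1 + 17.8)/2 = 25.95 °C
ET₀ = 0.0023 × 11.61 × (25.95 + 17.8) × √16.3 = 0.0023 × 11.61 × 43.75 × 4.0373 = 4.7166 mm/d
ETc = Kc × ET₀ = 0.76 × 4.7166 = 3.5846 mm/d
Crop demand D = ETc × 31 d = 3.5846 × 31 = 111.123 mm
D − Pe = 111.123 − 23.8 = 87.323 mm
Gross irrigation = 87.323 / 0.68 = 128.416 mm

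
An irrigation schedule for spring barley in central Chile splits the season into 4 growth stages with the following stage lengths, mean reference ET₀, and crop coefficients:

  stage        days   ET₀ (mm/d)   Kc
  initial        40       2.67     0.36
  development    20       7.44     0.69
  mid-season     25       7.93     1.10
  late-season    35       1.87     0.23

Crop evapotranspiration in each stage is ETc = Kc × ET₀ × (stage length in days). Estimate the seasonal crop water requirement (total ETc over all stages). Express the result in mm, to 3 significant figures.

initial: 0.36 × 2.67 × 40 = 38.45 mm
development: 0.69 × 7.44 × 20 = 102.67 mm
mid-season: 1.10 × 7.93 × 25 = 218.08 mm
late-season: 0.23 × 1.87 × 35 = 15.05 mm
Seasonal total = 374.25 mm

374 mm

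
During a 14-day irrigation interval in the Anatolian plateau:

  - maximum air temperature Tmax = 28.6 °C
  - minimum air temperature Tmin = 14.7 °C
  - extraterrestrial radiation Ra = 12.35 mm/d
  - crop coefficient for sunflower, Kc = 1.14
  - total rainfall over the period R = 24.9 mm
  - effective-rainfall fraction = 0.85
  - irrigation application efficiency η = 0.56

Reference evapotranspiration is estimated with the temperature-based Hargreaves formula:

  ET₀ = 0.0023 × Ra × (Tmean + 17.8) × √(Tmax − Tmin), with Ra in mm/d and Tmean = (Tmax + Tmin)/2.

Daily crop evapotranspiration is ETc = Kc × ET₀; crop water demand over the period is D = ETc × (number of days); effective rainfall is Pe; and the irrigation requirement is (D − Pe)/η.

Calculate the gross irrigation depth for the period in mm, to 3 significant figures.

Tmean = (28.6 + 14.7)/2 = 21.65 °C
ET₀ = 0.0023 × 12.35 × (21.65 + 17.8) × √13.9 = 0.0023 × 12.35 × 39.45 × 3.7283 = 4.1778 mm/d
ETc = Kc × ET₀ = 1.14 × 4.1778 = 4.7627 mm/d
Crop demand D = ETc × 14 d = 4.7627 × 14 = 66.678 mm
Pe = 0.85 × 24.9 = 21.165 mm
D − Pe = 66.678 − 21.165 = 45.513 mm
Gross irrigation = 45.513 / 0.56 = 81.273 mm

81.3 mm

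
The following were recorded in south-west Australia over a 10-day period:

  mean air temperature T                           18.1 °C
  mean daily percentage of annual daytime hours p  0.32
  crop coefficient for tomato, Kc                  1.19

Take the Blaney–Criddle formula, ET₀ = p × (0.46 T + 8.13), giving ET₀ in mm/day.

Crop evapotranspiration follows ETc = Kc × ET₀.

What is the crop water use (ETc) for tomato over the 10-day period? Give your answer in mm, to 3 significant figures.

62.7 mm

ET₀ = 0.32 × (0.46 × 18.1 + 8.13) = 0.32 × 16.456 = 5.2659 mm/d
ETc = Kc × ET₀ = 1.19 × 5.2659 = 6.2664 mm/d
Over 10 days: 6.2664 × 10 = 62.664 mm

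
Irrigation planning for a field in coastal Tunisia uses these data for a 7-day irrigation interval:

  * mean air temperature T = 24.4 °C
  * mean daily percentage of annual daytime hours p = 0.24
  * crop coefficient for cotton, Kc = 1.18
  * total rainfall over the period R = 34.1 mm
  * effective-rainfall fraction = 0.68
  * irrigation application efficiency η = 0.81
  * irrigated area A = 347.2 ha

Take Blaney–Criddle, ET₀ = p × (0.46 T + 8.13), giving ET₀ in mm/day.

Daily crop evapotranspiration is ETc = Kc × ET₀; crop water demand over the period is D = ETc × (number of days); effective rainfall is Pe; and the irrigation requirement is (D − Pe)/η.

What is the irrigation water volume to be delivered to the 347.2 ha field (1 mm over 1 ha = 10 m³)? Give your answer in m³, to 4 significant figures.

65070 m³

ET₀ = 0.24 × (0.46 × 24.4 + 8.13) = 0.24 × 19.354 = 4.6450 mm/d
ETc = Kc × ET₀ = 1.18 × 4.6450 = 5.4811 mm/d
Crop demand D = ETc × 7 d = 5.4811 × 7 = 38.368 mm
Pe = 0.68 × 34.1 = 23.188 mm
D − Pe = 38.368 − 23.188 = 15.180 mm
Gross irrigation = 15.180 / 0.81 = 18.741 mm
Volume = 18.741 mm × 347.2 ha × 10 = 65068.8 m³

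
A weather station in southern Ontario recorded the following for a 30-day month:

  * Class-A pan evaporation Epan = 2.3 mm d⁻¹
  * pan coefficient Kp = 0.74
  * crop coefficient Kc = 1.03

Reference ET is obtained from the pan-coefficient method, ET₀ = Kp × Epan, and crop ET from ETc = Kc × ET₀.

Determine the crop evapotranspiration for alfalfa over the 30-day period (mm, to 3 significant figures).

ET₀ = 0.74 × 2.3 = 1.7020 mm/d
ETc = Kc × ET₀ = 1.03 × 1.7020 = 1.7531 mm/d
Over 30 days: 1.7531 × 30 = 52.593 mm

52.6 mm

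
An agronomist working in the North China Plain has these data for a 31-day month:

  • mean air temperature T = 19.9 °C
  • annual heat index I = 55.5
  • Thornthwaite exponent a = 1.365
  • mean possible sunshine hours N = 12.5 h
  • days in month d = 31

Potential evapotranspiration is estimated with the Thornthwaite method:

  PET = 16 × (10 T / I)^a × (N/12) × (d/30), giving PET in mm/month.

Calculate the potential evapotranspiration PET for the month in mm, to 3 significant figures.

10T/I = 10 × 19.9 / 55.5 = 3.5856
(10T/I)^a = 3.5856^1.365 = 5.7145
Uncorrected PET = 16 × 5.7145 = 91.432 mm
Correction = (N/12)(d/30) = (12.5/12)(31/30) = 1.0764
PET = 91.432 × 1.0764 = 98.417 mm/month

98.4 mm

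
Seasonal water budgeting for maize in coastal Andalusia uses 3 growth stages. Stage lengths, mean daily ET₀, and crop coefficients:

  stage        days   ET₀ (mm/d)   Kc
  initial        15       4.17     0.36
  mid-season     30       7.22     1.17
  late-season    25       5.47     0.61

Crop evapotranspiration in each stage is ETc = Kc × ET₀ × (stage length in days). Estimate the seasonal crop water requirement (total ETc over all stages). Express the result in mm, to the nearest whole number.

initial: 0.36 × 4.17 × 15 = 22.52 mm
mid-season: 1.17 × 7.22 × 30 = 253.42 mm
late-season: 0.61 × 5.47 × 25 = 83.42 mm
Seasonal total = 359.36 mm

359 mm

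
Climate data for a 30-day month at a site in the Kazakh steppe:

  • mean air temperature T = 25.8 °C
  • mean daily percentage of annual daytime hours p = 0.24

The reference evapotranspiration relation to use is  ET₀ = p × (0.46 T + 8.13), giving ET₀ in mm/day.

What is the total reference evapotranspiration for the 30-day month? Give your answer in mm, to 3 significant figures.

ET₀ = 0.24 × (0.46 × 25.8 + 8.13) = 0.24 × 19.998 = 4.7995 mm/d
Monthly total = 4.7995 × 30 = 143.985 mm

144 mm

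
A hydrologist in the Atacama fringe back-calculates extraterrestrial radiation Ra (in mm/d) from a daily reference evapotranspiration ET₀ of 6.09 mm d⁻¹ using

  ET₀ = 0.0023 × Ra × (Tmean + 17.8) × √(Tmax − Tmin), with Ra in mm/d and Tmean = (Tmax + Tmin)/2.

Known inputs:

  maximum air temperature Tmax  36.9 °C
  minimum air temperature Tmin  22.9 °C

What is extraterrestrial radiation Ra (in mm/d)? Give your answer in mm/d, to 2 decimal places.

14.84 mm/d

Tmean = 29.90 °C; √ΔT = 3.7417
Ra = ET₀ / [0.0023 × (Tmean+17.8) × √ΔT] = 6.09 / (0.0023 × 47.70 × 3.7417) = 14.835 mm/d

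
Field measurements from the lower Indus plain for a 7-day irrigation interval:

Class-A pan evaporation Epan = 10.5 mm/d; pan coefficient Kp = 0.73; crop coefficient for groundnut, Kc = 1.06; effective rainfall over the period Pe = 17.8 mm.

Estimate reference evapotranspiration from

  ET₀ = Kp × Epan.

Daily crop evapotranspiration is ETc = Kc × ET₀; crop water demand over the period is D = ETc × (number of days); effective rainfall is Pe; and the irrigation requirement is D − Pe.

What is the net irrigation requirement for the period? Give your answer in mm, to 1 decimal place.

39.1 mm

ET₀ = 0.73 × 10.5 = 7.6650 mm/d
ETc = Kc × ET₀ = 1.06 × 7.6650 = 8.1249 mm/d
Crop demand D = ETc × 7 d = 8.1249 × 7 = 56.874 mm
D − Pe = 56.874 − 17.8 = 39.074 mm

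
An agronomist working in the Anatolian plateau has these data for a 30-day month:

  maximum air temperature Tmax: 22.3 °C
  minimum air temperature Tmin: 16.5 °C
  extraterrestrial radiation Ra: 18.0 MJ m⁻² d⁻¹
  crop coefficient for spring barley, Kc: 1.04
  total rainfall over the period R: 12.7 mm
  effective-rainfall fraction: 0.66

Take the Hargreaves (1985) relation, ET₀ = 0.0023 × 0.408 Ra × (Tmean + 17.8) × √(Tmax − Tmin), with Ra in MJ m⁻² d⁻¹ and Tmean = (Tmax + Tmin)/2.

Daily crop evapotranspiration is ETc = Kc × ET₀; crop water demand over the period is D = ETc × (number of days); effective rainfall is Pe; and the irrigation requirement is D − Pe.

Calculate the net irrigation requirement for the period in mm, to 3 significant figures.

38.8 mm

Tmean = (22.3 + 16.5)/2 = 19.40 °C
0.408 Ra = 0.408 × 18.0 = 7.3440 mm/d equivalent
ET₀ = 0.0023 × 7.3440 × (19.40 + 17.8) × √5.8 = 0.0023 × 7.3440 × 37.20 × 2.4083 = 1.5133 mm/d
ETc = Kc × ET₀ = 1.04 × 1.5133 = 1.5738 mm/d
Crop demand D = ETc × 30 d = 1.5738 × 30 = 47.214 mm
Pe = 0.66 × 12.7 = 8.382 mm
D − Pe = 47.214 − 8.382 = 38.832 mm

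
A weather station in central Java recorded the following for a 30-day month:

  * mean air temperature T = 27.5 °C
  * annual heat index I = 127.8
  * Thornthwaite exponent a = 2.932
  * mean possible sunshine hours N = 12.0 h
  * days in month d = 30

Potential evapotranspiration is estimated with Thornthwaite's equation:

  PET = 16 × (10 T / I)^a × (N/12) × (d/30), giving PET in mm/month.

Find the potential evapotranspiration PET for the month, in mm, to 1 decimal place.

10T/I = 10 × 27.5 / 127.8 = 2.1518
(10T/I)^a = 2.1518^2.932 = 9.4575
Uncorrected PET = 16 × 9.4575 = 151.320 mm
Correction = (N/12)(d/30) = (12.0/12)(30/30) = 1.0000
PET = 151.320 × 1.0000 = 151.320 mm/month

151.3 mm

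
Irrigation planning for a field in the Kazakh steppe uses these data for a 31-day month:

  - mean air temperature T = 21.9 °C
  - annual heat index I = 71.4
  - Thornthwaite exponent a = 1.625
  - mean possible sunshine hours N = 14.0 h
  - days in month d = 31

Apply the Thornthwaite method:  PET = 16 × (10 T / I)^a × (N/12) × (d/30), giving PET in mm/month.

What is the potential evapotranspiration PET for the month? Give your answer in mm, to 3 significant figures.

10T/I = 10 × 21.9 / 71.4 = 3.0672
(10T/I)^a = 3.0672^1.625 = 6.1795
Uncorrected PET = 16 × 6.1795 = 98.872 mm
Correction = (N/12)(d/30) = (14.0/12)(31/30) = 1.2056
PET = 98.872 × 1.2056 = 119.200 mm/month

119 mm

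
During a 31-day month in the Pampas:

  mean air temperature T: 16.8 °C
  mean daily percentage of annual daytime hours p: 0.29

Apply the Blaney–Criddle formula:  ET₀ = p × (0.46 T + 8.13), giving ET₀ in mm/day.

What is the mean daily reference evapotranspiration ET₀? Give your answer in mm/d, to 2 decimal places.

4.60 mm/d

ET₀ = 0.29 × (0.46 × 16.8 + 8.13) = 0.29 × 15.858 = 4.5988 mm/d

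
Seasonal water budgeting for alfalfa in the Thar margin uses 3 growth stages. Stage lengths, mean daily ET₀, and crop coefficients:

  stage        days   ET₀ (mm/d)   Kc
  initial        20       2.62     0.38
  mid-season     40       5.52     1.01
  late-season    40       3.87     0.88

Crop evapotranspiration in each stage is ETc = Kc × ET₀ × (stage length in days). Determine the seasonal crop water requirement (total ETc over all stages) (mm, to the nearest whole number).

379 mm

initial: 0.38 × 2.62 × 20 = 19.91 mm
mid-season: 1.01 × 5.52 × 40 = 223.01 mm
late-season: 0.88 × 3.87 × 40 = 136.22 mm
Seasonal total = 379.14 mm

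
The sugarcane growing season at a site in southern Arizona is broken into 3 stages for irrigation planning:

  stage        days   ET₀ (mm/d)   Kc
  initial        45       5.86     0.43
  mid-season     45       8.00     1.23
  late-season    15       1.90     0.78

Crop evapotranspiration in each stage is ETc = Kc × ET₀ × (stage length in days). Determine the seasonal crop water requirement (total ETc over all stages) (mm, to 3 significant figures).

initial: 0.43 × 5.86 × 45 = 113.39 mm
mid-season: 1.23 × 8.00 × 45 = 442.80 mm
late-season: 0.78 × 1.90 × 15 = 22.23 mm
Seasonal total = 578.42 mm

578 mm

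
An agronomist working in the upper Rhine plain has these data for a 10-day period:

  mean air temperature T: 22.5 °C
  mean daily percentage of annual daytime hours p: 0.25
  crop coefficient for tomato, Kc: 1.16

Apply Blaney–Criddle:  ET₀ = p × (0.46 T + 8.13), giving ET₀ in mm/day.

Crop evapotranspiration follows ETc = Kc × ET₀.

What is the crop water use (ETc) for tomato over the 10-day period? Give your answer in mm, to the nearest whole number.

54 mm

ET₀ = 0.25 × (0.46 × 22.5 + 8.13) = 0.25 × 18.480 = 4.6200 mm/d
ETc = Kc × ET₀ = 1.16 × 4.6200 = 5.3592 mm/d
Over 10 days: 5.3592 × 10 = 53.592 mm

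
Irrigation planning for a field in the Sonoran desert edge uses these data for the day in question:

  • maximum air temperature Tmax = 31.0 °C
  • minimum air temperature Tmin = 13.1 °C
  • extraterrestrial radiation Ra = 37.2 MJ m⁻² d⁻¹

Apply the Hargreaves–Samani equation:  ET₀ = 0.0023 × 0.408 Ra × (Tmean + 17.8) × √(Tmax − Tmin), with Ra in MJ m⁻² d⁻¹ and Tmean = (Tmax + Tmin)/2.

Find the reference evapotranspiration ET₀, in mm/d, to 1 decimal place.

5.9 mm/d

Tmean = (31.0 + 13.1)/2 = 22.05 °C
0.408 Ra = 0.408 × 37.2 = 15.1776 mm/d equivalent
ET₀ = 0.0023 × 15.1776 × (22.05 + 17.8) × √17.9 = 0.0023 × 15.1776 × 39.85 × 4.2308 = 5.8855 mm/d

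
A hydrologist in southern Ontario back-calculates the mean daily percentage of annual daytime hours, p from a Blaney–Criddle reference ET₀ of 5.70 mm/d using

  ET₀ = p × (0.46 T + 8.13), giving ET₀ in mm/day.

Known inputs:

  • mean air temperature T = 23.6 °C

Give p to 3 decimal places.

p = ET₀ / (0.46 T + 8.13) = 5.70 / (0.46 × 23.6 + 8.13) = 5.70 / 18.986 = 0.3002

0.300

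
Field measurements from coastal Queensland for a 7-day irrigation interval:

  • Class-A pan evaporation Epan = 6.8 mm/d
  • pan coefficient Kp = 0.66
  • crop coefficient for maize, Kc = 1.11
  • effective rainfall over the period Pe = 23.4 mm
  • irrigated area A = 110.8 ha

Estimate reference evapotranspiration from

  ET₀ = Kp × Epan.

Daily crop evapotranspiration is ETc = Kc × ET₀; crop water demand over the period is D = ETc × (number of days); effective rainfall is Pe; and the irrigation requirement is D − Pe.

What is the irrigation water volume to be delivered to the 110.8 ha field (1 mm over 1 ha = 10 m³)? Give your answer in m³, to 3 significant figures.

ET₀ = 0.66 × 6.8 = 4.4880 mm/d
ETc = Kc × ET₀ = 1.11 × 4.4880 = 4.9817 mm/d
Crop demand D = ETc × 7 d = 4.9817 × 7 = 34.872 mm
D − Pe = 34.872 − 23.4 = 11.472 mm
Volume = 11.472 mm × 110.8 ha × 10 = 12711.0 m³

12700 m³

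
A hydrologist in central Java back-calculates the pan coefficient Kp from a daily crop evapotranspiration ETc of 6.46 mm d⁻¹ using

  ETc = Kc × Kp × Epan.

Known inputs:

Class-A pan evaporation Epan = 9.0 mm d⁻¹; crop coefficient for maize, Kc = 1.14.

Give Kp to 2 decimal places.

0.63

ETc = Kc × Kp × Epan  ⇒  Kp = ETc / (Kc × Epan)
Kp = 6.46 / (1.14 × 9.0) = 6.46 / 10.260 = 0.6296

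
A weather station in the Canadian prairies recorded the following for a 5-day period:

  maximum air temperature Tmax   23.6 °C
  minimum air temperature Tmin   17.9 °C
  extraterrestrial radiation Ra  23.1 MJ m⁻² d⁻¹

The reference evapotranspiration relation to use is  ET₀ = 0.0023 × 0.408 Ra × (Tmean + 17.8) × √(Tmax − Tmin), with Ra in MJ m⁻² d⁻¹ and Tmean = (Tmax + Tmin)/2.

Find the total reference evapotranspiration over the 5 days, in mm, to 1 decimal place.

Tmean = (23.6 + 17.9)/2 = 20.75 °C
0.408 Ra = 0.408 × 23.1 = 9.4248 mm/d equivalent
ET₀ = 0.0023 × 9.4248 × (20.75 + 17.8) × √5.7 = 0.0023 × 9.4248 × 38.55 × 2.3875 = 1.9951 mm/d
Over 5 days: 1.9951 × 5 = 9.976 mm

10.0 mm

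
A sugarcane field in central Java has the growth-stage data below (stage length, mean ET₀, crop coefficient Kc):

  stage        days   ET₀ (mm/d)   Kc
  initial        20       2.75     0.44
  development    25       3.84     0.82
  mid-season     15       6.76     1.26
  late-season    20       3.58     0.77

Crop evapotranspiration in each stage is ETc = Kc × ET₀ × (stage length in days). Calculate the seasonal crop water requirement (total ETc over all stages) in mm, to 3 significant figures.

initial: 0.44 × 2.75 × 20 = 24.20 mm
development: 0.82 × 3.84 × 25 = 78.72 mm
mid-season: 1.26 × 6.76 × 15 = 127.76 mm
late-season: 0.77 × 3.58 × 20 = 55.13 mm
Seasonal total = 285.81 mm

286 mm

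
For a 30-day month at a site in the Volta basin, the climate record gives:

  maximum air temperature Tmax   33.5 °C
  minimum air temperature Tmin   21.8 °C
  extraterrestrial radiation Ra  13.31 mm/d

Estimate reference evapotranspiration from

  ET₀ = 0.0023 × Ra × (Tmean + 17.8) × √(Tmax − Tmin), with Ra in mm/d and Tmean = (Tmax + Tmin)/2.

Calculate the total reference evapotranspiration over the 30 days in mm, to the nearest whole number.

Tmean = (33.5 + 21.8)/2 = 27.65 °C
ET₀ = 0.0023 × 13.31 × (27.65 + 17.8) × √11.7 = 0.0023 × 13.31 × 45.45 × 3.4205 = 4.7591 mm/d
Over 30 days: 4.7591 × 30 = 142.773 mm

143 mm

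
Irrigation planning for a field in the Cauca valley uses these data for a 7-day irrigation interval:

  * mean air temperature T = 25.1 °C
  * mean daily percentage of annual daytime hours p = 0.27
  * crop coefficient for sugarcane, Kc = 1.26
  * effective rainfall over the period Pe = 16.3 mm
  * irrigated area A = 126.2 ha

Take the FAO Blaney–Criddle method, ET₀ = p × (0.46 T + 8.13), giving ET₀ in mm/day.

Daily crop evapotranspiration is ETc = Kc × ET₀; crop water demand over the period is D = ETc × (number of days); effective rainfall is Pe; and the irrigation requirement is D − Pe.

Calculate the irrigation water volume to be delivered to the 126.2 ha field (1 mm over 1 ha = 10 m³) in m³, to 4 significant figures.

ET₀ = 0.27 × (0.46 × 25.1 + 8.13) = 0.27 × 19.676 = 5.3125 mm/d
ETc = Kc × ET₀ = 1.26 × 5.3125 = 6.6938 mm/d
Crop demand D = ETc × 7 d = 6.6938 × 7 = 46.857 mm
D − Pe = 46.857 − 16.3 = 30.557 mm
Volume = 30.557 mm × 126.2 ha × 10 = 38562.9 m³

38560 m³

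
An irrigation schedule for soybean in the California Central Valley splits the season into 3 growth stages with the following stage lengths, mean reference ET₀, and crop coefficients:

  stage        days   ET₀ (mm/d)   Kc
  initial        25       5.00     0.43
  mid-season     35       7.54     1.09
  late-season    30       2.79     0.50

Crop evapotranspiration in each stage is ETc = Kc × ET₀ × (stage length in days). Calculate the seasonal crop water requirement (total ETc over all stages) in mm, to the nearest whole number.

383 mm

initial: 0.43 × 5.00 × 25 = 53.75 mm
mid-season: 1.09 × 7.54 × 35 = 287.65 mm
late-season: 0.50 × 2.79 × 30 = 41.85 mm
Seasonal total = 383.25 mm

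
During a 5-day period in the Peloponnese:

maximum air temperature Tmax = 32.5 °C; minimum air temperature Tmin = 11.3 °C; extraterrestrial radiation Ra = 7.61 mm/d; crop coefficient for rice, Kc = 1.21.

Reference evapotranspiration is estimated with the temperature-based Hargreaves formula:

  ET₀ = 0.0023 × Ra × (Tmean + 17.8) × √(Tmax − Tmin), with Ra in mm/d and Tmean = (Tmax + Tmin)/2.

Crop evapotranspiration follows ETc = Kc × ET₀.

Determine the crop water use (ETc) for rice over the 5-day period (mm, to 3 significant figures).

19.4 mm

Tmean = (32.5 + 11.3)/2 = 21.90 °C
ET₀ = 0.0023 × 7.61 × (21.90 + 17.8) × √21.2 = 0.0023 × 7.61 × 39.70 × 4.6043 = 3.1994 mm/d
ETc = Kc × ET₀ = 1.21 × 3.1994 = 3.8713 mm/d
Over 5 days: 3.8713 × 5 = 19.357 mm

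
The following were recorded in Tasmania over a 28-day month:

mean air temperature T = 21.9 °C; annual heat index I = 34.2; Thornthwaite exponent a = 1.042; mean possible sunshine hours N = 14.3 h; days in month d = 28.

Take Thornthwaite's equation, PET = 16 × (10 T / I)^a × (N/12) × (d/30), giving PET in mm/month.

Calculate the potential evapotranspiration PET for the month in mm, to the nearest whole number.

123 mm

10T/I = 10 × 21.9 / 34.2 = 6.4035
(10T/I)^a = 6.4035^1.042 = 6.9229
Uncorrected PET = 16 × 6.9229 = 110.766 mm
Correction = (N/12)(d/30) = (14.3/12)(28/30) = 1.1122
PET = 110.766 × 1.1122 = 123.194 mm/month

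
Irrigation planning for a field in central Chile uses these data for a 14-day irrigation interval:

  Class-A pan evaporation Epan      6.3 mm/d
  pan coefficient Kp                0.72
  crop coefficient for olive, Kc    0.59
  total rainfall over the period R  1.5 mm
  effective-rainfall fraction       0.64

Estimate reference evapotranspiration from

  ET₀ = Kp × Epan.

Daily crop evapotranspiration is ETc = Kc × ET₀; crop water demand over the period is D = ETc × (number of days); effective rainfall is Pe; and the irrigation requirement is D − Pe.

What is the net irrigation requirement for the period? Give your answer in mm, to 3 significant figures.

ET₀ = 0.72 × 6.3 = 4.5360 mm/d
ETc = Kc × ET₀ = 0.59 × 4.5360 = 2.6762 mm/d
Crop demand D = ETc × 14 d = 2.6762 × 14 = 37.467 mm
Pe = 0.64 × 1.5 = 0.960 mm
D − Pe = 37.467 − 0.960 = 36.507 mm

36.5 mm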